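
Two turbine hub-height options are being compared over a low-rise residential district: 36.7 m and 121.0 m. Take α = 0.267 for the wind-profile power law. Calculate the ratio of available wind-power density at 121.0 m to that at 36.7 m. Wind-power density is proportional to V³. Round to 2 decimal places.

2.60

Speed ratio: V_B/V_A = (z_B/z_A)^α = (121.0/36.7)^0.267 = (3.2970)^0.267 = 1.37511
Power-density ratio: P_B/P_A = (V_B/V_A)³ = (1.37511)³ = 2.60024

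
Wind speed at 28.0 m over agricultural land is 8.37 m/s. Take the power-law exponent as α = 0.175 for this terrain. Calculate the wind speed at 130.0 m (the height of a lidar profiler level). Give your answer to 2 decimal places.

10.95 m/s

Power-law profile: V₂ = V₁ · (z₂/z₁)^α
V₂ = 8.37 × (130.0/28.0)^0.175 = 8.37 × (4.6429)^0.175
    = 8.37 × 1.3082 = 10.9500 m/s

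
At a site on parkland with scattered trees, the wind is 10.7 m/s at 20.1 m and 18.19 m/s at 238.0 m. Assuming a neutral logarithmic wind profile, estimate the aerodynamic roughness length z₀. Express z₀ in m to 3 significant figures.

Log law: V(z) ∝ ln(z/z₀). With r = V₁/V₂ = 10.7/18.19 = 0.58824,
r · ln(z₂/z₀) = ln(z₁/z₀) ⇒ ln z₀ = (ln z₁ − r·ln z₂)/(1 − r)
ln z₀ = (3.00072 − 0.58824×5.47227) / 0.41176 = -0.5301
z₀ = exp(-0.5301) = 0.5886 m

z₀ ≈ 0.589 m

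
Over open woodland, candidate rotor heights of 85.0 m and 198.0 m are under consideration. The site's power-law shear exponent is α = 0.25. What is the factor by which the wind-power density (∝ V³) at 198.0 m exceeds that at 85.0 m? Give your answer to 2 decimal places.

Speed ratio: V_B/V_A = (z_B/z_A)^α = (198.0/85.0)^0.25 = (2.3294)^0.25 = 1.23541
Power-density ratio: P_B/P_A = (V_B/V_A)³ = (1.23541)³ = 1.88554

1.89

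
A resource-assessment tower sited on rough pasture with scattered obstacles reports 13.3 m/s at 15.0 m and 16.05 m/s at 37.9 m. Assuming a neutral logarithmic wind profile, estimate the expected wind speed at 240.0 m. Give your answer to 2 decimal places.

21.53 m/s

Log law: V ∝ ln(z/z₀). From the pair, with r = V₁/V₂ = 0.82866,
ln z₀ = (ln z₁ − r·ln z₂)/(1 − r) = (2.7081 − 0.82866×3.6350)/0.17134 = -1.7748 → z₀ = 0.1695 m
V₃ = V₁ · ln(z₃/z₀)/ln(z₁/z₀) = 13.3 × 7.2554/4.4828 = 21.5259 m/s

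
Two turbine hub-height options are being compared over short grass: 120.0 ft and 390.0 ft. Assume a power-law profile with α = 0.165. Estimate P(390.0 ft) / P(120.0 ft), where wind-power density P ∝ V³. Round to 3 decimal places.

1.792

Speed ratio: V_B/V_A = (z_B/z_A)^α = (390.0/120.0)^0.165 = (3.2500)^0.165 = 1.21468
Power-density ratio: P_B/P_A = (V_B/V_A)³ = (1.21468)³ = 1.79218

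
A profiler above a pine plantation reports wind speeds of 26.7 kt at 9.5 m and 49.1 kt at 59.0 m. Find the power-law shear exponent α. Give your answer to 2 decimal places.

Power law: V₂/V₁ = (z₂/z₁)^α ⇒ α = ln(V₂/V₁) / ln(z₂/z₁)
α = ln(49.1/26.7) / ln(59.0/9.5) = ln(1.8390) / ln(6.2105)
  = 0.60920 / 1.82625 = 0.33358

α ≈ 0.33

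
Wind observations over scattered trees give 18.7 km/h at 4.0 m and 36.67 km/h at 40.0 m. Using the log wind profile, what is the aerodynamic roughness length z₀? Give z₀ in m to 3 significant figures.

z₀ ≈ 0.364 m

Log law: V(z) ∝ ln(z/z₀). With r = V₁/V₂ = 18.7/36.67 = 0.50995,
r · ln(z₂/z₀) = ln(z₁/z₀) ⇒ ln z₀ = (ln z₁ − r·ln z₂)/(1 − r)
ln z₀ = (1.38629 − 0.50995×3.68888) / 0.49005 = -1.0098
z₀ = exp(-1.0098) = 0.3643 m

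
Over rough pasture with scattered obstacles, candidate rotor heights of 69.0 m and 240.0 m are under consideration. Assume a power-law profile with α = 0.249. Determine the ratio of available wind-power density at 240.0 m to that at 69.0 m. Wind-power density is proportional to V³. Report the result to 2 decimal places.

Speed ratio: V_B/V_A = (z_B/z_A)^α = (240.0/69.0)^0.249 = (3.4783)^0.249 = 1.36395
Power-density ratio: P_B/P_A = (V_B/V_A)³ = (1.36395)³ = 2.53745

2.54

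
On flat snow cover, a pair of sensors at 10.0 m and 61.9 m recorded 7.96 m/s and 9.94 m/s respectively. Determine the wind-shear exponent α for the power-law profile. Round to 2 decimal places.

α ≈ 0.12

Power law: V₂/V₁ = (z₂/z₁)^α ⇒ α = ln(V₂/V₁) / ln(z₂/z₁)
α = ln(9.94/7.96) / ln(61.9/10.0) = ln(1.2487) / ln(6.1900)
  = 0.22214 / 1.82294 = 0.12186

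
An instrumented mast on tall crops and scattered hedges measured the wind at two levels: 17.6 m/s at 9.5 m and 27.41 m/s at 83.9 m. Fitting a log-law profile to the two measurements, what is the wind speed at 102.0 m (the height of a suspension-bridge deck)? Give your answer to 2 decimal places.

28.29 m/s

Log law: V ∝ ln(z/z₀). From the pair, with r = V₁/V₂ = 0.64210,
ln z₀ = (ln z₁ − r·ln z₂)/(1 − r) = (2.2513 − 0.64210×4.4296)/0.35790 = -1.6568 → z₀ = 0.1907 m
V₃ = V₁ · ln(z₃/z₀)/ln(z₁/z₀) = 17.6 × 6.2818/3.9081 = 28.2897 m/s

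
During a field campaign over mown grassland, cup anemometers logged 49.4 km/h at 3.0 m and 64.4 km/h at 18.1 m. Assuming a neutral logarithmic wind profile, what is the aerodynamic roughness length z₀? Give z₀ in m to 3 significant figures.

z₀ ≈ 0.00806 m

Log law: V(z) ∝ ln(z/z₀). With r = V₁/V₂ = 49.4/64.4 = 0.76708,
r · ln(z₂/z₀) = ln(z₁/z₀) ⇒ ln z₀ = (ln z₁ − r·ln z₂)/(1 − r)
ln z₀ = (1.09861 − 0.76708×2.89591) / 0.23292 = -4.8205
z₀ = exp(-4.8205) = 0.008063 m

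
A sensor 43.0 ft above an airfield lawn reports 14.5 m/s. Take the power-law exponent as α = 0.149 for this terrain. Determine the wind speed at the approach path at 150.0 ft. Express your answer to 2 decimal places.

Power-law profile: V₂ = V₁ · (z₂/z₁)^α
V₂ = 14.5 × (150.0/43.0)^0.149 = 14.5 × (3.4884)^0.149
    = 14.5 × 1.2046 = 17.4670 m/s

17.47 m/s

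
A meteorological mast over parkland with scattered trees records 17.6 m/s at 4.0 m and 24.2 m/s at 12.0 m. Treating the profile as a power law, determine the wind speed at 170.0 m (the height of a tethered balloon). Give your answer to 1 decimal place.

52.2 m/s

First find α: α = ln(V₂/V₁)/ln(z₂/z₁) = ln(24.2/17.6)/ln(12.0/4.0) = 0.31845/1.09861 = 0.2899
Extrapolate from 12.0 m to 170.0 m: V₃ = 24.2 × (170.0/12.0)^0.2899 = 24.2 × 2.1563 = 52.1834 m/s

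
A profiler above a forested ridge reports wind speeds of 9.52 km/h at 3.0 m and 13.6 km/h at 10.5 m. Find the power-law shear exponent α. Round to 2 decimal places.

Power law: V₂/V₁ = (z₂/z₁)^α ⇒ α = ln(V₂/V₁) / ln(z₂/z₁)
α = ln(13.6/9.52) / ln(10.5/3.0) = ln(1.4286) / ln(3.5000)
  = 0.35667 / 1.25276 = 0.28471

α ≈ 0.28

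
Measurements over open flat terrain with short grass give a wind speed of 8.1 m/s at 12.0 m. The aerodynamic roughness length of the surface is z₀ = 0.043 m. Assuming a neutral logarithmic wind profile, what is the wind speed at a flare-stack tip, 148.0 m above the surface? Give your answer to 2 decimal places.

11.71 m/s

Log law: V(z) ∝ ln(z/z₀), so V₂/V₁ = ln(z₂/z₀) / ln(z₁/z₀).
ln(148.0/0.043) = 8.1438, ln(12.0/0.043) = 5.6315
V₂ = 8.1 × 8.1438/5.6315 = 8.1 × 1.4461 = 11.7136 m/s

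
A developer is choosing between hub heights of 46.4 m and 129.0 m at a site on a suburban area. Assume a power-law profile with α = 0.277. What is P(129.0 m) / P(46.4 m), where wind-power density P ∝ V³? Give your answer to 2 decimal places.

Speed ratio: V_B/V_A = (z_B/z_A)^α = (129.0/46.4)^0.277 = (2.7802)^0.277 = 1.32742
Power-density ratio: P_B/P_A = (V_B/V_A)³ = (1.32742)³ = 2.33896

2.34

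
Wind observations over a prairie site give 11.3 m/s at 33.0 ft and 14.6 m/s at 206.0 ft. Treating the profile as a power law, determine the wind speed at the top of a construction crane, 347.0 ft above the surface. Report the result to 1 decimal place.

First find α: α = ln(V₂/V₁)/ln(z₂/z₁) = ln(14.6/11.3)/ln(206.0/33.0) = 0.25622/1.83137 = 0.1399
Extrapolate from 206.0 ft to 347.0 ft: V₃ = 14.6 × (347.0/206.0)^0.1399 = 14.6 × 1.0757 = 15.7049 m/s

15.7 m/s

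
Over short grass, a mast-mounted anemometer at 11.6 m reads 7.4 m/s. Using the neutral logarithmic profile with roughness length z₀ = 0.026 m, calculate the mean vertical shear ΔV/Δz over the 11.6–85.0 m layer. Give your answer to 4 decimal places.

0.0329 m/s/m

Log law: V₂ = V₁ · ln(z₂/z₀)/ln(z₁/z₀) = 7.4 × 8.0923/6.1007 = 9.8158 m/s
ΔV/Δz = (9.8158 − 7.4)/(85.0 − 11.6) = 2.4158/73.4000 = 0.03291 m/s/m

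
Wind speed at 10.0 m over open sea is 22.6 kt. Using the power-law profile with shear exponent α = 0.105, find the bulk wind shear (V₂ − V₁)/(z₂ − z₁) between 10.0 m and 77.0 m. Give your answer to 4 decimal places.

0.0806 kt/m

Power law: V₂ = V₁ · (z₂/z₁)^α = 22.6 × (7.7000)^0.105 = 28.0021 kt
ΔV/Δz = (28.0021 − 22.6)/(77.0 − 10.0) = 5.4021/67.0000 = 0.08063 kt/m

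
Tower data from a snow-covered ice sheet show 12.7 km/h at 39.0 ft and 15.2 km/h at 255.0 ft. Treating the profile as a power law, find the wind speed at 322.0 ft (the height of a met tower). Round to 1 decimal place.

First find α: α = ln(V₂/V₁)/ln(z₂/z₁) = ln(15.2/12.7)/ln(255.0/39.0) = 0.17969/1.87770 = 0.0957
Extrapolate from 255.0 ft to 322.0 ft: V₃ = 15.2 × (322.0/255.0)^0.0957 = 15.2 × 1.0226 = 15.5432 km/h

15.5 km/h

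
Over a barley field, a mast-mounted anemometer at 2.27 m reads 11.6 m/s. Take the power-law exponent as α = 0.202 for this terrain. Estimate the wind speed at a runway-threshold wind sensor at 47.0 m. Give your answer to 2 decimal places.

Power-law profile: V₂ = V₁ · (z₂/z₁)^α
V₂ = 11.6 × (47.0/2.27)^0.202 = 11.6 × (20.7048)^0.202
    = 11.6 × 1.8444 = 21.3946 m/s

21.39 m/s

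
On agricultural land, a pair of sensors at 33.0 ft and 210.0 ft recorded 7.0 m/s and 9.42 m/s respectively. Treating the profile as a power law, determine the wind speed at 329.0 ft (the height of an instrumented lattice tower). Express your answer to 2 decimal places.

10.12 m/s

First find α: α = ln(V₂/V₁)/ln(z₂/z₁) = ln(9.42/7.0)/ln(210.0/33.0) = 0.29692/1.85060 = 0.1604
Extrapolate from 210.0 ft to 329.0 ft: V₃ = 9.42 × (329.0/210.0)^0.1604 = 9.42 × 1.0747 = 10.1236 m/s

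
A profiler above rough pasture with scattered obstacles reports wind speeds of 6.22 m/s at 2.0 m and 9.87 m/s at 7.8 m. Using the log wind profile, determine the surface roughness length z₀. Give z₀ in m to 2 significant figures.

z₀ ≈ 0.20 m

Log law: V(z) ∝ ln(z/z₀). With r = V₁/V₂ = 6.22/9.87 = 0.63019,
r · ln(z₂/z₀) = ln(z₁/z₀) ⇒ ln z₀ = (ln z₁ − r·ln z₂)/(1 − r)
ln z₀ = (0.69315 − 0.63019×2.05412) / 0.36981 = -1.6261
z₀ = exp(-1.6261) = 0.1967 m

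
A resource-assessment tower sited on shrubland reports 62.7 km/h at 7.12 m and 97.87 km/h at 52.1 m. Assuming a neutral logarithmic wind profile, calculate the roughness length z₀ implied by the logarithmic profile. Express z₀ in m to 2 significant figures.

z₀ ≈ 0.20 m

Log law: V(z) ∝ ln(z/z₀). With r = V₁/V₂ = 62.7/97.87 = 0.64065,
r · ln(z₂/z₀) = ln(z₁/z₀) ⇒ ln z₀ = (ln z₁ − r·ln z₂)/(1 − r)
ln z₀ = (1.96291 − 0.64065×3.95316) / 0.35935 = -1.5853
z₀ = exp(-1.5853) = 0.2049 m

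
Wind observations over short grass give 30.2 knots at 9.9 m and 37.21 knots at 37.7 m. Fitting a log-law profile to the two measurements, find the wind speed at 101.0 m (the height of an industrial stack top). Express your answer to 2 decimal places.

Log law: V ∝ ln(z/z₀). From the pair, with r = V₁/V₂ = 0.81161,
ln z₀ = (ln z₁ − r·ln z₂)/(1 − r) = (2.2925 − 0.81161×3.6297)/0.18839 = -3.4680 → z₀ = 0.03118 m
V₃ = V₁ · ln(z₃/z₀)/ln(z₁/z₀) = 30.2 × 8.0831/5.7605 = 42.3764 knots

42.38 knots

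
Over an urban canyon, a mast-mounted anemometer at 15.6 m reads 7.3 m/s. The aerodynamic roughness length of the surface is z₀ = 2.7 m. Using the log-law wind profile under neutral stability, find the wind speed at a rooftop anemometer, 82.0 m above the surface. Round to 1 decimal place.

Log law: V(z) ∝ ln(z/z₀), so V₂/V₁ = ln(z₂/z₀) / ln(z₁/z₀).
ln(82.0/2.7) = 3.4135, ln(15.6/2.7) = 1.7540
V₂ = 7.3 × 3.4135/1.7540 = 7.3 × 1.9461 = 14.2064 m/s

14.2 m/s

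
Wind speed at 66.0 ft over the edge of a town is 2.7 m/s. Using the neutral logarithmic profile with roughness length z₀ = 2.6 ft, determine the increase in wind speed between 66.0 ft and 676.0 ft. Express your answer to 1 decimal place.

Log law: V₂ = V₁ · ln(z₂/z₀)/ln(z₁/z₀) = 2.7 × 5.5607/3.2341 = 4.6423 m/s
ΔV = 4.6423 − 2.7 = 1.9423 m/s

1.9 m/s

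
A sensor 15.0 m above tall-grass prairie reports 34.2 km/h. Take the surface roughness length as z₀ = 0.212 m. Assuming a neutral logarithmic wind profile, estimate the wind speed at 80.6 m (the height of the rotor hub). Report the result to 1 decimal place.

47.7 km/h

Log law: V(z) ∝ ln(z/z₀), so V₂/V₁ = ln(z₂/z₀) / ln(z₁/z₀).
ln(80.6/0.212) = 5.9407, ln(15.0/0.212) = 4.2592
V₂ = 34.2 × 5.9407/4.2592 = 34.2 × 1.3948 = 47.7014 km/h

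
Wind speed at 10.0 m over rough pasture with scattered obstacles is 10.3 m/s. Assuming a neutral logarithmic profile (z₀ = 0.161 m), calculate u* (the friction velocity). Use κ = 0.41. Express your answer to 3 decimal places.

Log law: V(z) = (u*/κ) · ln(z/z₀) ⇒ u* = κ · V / ln(z/z₀)
u* = 0.41 × 10.3 / ln(10.0/0.161) = 0.41 × 10.3 / 4.1289
   = 4.2230 / 4.1289 = 1.0228 m/s

u* ≈ 1.023 m/s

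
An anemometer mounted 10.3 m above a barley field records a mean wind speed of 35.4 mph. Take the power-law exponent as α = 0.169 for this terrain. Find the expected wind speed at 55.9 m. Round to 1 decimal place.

47.1 mph

Power-law profile: V₂ = V₁ · (z₂/z₁)^α
V₂ = 35.4 × (55.9/10.3)^0.169 = 35.4 × (5.4272)^0.169
    = 35.4 × 1.3309 = 47.1136 mph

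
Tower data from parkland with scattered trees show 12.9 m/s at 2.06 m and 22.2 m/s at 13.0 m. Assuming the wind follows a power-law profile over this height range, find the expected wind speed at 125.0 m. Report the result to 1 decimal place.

43.3 m/s

First find α: α = ln(V₂/V₁)/ln(z₂/z₁) = ln(22.2/12.9)/ln(13.0/2.06) = 0.54286/1.84224 = 0.2947
Extrapolate from 13.0 m to 125.0 m: V₃ = 22.2 × (125.0/13.0)^0.2947 = 22.2 × 1.9483 = 43.2523 m/s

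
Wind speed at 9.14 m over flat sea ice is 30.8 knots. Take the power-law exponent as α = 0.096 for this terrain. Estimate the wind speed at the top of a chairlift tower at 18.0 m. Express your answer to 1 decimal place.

Power-law profile: V₂ = V₁ · (z₂/z₁)^α
V₂ = 30.8 × (18.0/9.14)^0.096 = 30.8 × (1.9694)^0.096
    = 30.8 × 1.0672 = 32.8705 knots

32.9 knots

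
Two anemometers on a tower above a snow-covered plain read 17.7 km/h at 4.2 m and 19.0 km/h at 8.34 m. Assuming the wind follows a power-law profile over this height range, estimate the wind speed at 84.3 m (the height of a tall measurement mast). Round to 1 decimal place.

First find α: α = ln(V₂/V₁)/ln(z₂/z₁) = ln(19.0/17.7)/ln(8.34/4.2) = 0.07087/0.68598 = 0.1033
Extrapolate from 8.34 m to 84.3 m: V₃ = 19.0 × (84.3/8.34)^0.1033 = 19.0 × 1.2700 = 24.1298 km/h

24.1 km/h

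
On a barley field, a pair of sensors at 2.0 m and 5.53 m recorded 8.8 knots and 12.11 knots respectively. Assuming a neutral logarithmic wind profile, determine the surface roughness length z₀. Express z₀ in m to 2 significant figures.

Log law: V(z) ∝ ln(z/z₀). With r = V₁/V₂ = 8.8/12.11 = 0.72667,
r · ln(z₂/z₀) = ln(z₁/z₀) ⇒ ln z₀ = (ln z₁ − r·ln z₂)/(1 − r)
ln z₀ = (0.69315 − 0.72667×1.71019) / 0.27333 = -2.0108
z₀ = exp(-2.0108) = 0.1339 m

z₀ ≈ 0.13 m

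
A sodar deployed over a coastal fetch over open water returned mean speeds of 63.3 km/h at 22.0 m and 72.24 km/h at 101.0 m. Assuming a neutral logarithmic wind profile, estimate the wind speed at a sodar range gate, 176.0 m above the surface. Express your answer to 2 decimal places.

75.50 km/h

Log law: V ∝ ln(z/z₀). From the pair, with r = V₁/V₂ = 0.87625,
ln z₀ = (ln z₁ − r·ln z₂)/(1 − r) = (3.0910 − 0.87625×4.6151)/0.12375 = -7.7002 → z₀ = 0.0004527 m
V₃ = V₁ · ln(z₃/z₀)/ln(z₁/z₀) = 63.3 × 12.8707/10.7913 = 75.4977 km/h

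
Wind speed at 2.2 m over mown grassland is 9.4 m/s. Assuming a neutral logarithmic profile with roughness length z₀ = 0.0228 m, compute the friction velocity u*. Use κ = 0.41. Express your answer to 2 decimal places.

Log law: V(z) = (u*/κ) · ln(z/z₀) ⇒ u* = κ · V / ln(z/z₀)
u* = 0.41 × 9.4 / ln(2.2/0.0228) = 0.41 × 9.4 / 4.5695
   = 3.8540 / 4.5695 = 0.8434 m/s

u* ≈ 0.84 m/s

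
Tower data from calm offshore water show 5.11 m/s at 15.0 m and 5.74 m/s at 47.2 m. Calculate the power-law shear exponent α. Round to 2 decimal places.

Power law: V₂/V₁ = (z₂/z₁)^α ⇒ α = ln(V₂/V₁) / ln(z₂/z₁)
α = ln(5.74/5.11) / ln(47.2/15.0) = ln(1.1233) / ln(3.1467)
  = 0.11626 / 1.14634 = 0.10142

α ≈ 0.10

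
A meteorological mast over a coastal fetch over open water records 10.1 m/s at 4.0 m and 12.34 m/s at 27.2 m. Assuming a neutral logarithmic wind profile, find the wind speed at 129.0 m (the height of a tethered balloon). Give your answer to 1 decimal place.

Log law: V ∝ ln(z/z₀). From the pair, with r = V₁/V₂ = 0.81848,
ln z₀ = (ln z₁ − r·ln z₂)/(1 − r) = (1.3863 − 0.81848×3.3032)/0.18152 = -7.2570 → z₀ = 0.0007052 m
V₃ = V₁ · ln(z₃/z₀)/ln(z₁/z₀) = 10.1 × 12.1168/8.6433 = 14.1589 m/s

14.2 m/s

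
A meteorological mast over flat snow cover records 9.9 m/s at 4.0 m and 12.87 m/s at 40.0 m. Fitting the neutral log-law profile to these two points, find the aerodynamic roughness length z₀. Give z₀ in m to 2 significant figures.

Log law: V(z) ∝ ln(z/z₀). With r = V₁/V₂ = 9.9/12.87 = 0.76923,
r · ln(z₂/z₀) = ln(z₁/z₀) ⇒ ln z₀ = (ln z₁ − r·ln z₂)/(1 − r)
ln z₀ = (1.38629 − 0.76923×3.68888) / 0.23077 = -6.2890
z₀ = exp(-6.2890) = 0.001857 m

z₀ ≈ 0.0019 m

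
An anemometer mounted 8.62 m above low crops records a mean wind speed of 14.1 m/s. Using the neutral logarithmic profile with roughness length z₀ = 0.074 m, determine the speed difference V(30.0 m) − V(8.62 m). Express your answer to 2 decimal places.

Log law: V₂ = V₁ · ln(z₂/z₀)/ln(z₁/z₀) = 14.1 × 6.0049/4.7578 = 17.7959 m/s
ΔV = 17.7959 − 14.1 = 3.6959 m/s

3.70 m/s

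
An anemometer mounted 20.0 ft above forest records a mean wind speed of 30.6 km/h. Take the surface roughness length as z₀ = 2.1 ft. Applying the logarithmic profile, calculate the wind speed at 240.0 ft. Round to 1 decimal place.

Log law: V(z) ∝ ln(z/z₀), so V₂/V₁ = ln(z₂/z₀) / ln(z₁/z₀).
ln(240.0/2.1) = 4.7387, ln(20.0/2.1) = 2.2538
V₂ = 30.6 × 4.7387/2.2538 = 30.6 × 2.1025 = 64.3378 km/h

64.3 km/h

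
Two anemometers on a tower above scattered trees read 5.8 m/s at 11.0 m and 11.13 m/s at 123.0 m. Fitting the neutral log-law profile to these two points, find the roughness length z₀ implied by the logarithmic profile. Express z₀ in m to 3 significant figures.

z₀ ≈ 0.795 m

Log law: V(z) ∝ ln(z/z₀). With r = V₁/V₂ = 5.8/11.13 = 0.52111,
r · ln(z₂/z₀) = ln(z₁/z₀) ⇒ ln z₀ = (ln z₁ − r·ln z₂)/(1 − r)
ln z₀ = (2.39790 − 0.52111×4.81218) / 0.47889 = -0.2293
z₀ = exp(-0.2293) = 0.7951 m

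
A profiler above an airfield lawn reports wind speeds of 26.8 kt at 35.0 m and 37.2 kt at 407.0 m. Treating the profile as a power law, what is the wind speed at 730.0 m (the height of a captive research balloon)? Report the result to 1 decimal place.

First find α: α = ln(V₂/V₁)/ln(z₂/z₁) = ln(37.2/26.8)/ln(407.0/35.0) = 0.32791/2.45347 = 0.1337
Extrapolate from 407.0 m to 730.0 m: V₃ = 37.2 × (730.0/407.0)^0.1337 = 37.2 × 1.0812 = 40.2211 kt

40.2 kt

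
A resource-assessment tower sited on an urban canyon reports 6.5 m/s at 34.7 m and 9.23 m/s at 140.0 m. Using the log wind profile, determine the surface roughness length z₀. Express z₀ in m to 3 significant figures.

z₀ ≈ 1.25 m

Log law: V(z) ∝ ln(z/z₀). With r = V₁/V₂ = 6.5/9.23 = 0.70423,
r · ln(z₂/z₀) = ln(z₁/z₀) ⇒ ln z₀ = (ln z₁ − r·ln z₂)/(1 − r)
ln z₀ = (3.54674 − 0.70423×4.94164) / 0.29577 = 0.2255
z₀ = exp(0.2255) = 1.253 m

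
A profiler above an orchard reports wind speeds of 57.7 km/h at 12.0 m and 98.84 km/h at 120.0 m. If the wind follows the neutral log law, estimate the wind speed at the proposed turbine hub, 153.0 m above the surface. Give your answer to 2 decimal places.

103.18 km/h

Log law: V ∝ ln(z/z₀). From the pair, with r = V₁/V₂ = 0.58377,
ln z₀ = (ln z₁ − r·ln z₂)/(1 − r) = (2.4849 − 0.58377×4.7875)/0.41623 = -0.7445 → z₀ = 0.4750 m
V₃ = V₁ · ln(z₃/z₀)/ln(z₁/z₀) = 57.7 × 5.7750/3.2294 = 103.1807 km/h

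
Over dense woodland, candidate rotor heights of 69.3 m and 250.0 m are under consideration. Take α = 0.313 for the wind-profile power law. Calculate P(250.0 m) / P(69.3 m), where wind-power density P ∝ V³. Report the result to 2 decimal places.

3.34

Speed ratio: V_B/V_A = (z_B/z_A)^α = (250.0/69.3)^0.313 = (3.6075)^0.313 = 1.49419
Power-density ratio: P_B/P_A = (V_B/V_A)³ = (1.49419)³ = 3.33593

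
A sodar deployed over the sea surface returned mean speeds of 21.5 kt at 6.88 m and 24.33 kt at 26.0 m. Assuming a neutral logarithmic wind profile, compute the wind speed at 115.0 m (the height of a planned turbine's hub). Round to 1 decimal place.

27.5 kt

Log law: V ∝ ln(z/z₀). From the pair, with r = V₁/V₂ = 0.88368,
ln z₀ = (ln z₁ − r·ln z₂)/(1 − r) = (1.9286 − 0.88368×3.2581)/0.11632 = -8.1717 → z₀ = 0.0002825 m
V₃ = V₁ · ln(z₃/z₀)/ln(z₁/z₀) = 21.5 × 12.9166/10.1003 = 27.4950 kt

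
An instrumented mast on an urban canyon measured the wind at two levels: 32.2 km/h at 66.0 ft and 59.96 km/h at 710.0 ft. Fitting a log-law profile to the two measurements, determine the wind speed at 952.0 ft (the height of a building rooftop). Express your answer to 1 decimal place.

Log law: V ∝ ln(z/z₀). From the pair, with r = V₁/V₂ = 0.53702,
ln z₀ = (ln z₁ − r·ln z₂)/(1 − r) = (4.1897 − 0.53702×6.5653)/0.46298 = 1.4341 → z₀ = 4.196 ft
V₃ = V₁ · ln(z₃/z₀)/ln(z₁/z₀) = 32.2 × 5.4245/2.7556 = 63.3873 km/h

63.4 km/h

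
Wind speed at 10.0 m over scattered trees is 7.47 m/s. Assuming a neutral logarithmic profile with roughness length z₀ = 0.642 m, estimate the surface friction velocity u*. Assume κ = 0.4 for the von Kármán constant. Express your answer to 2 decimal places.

Log law: V(z) = (u*/κ) · ln(z/z₀) ⇒ u* = κ · V / ln(z/z₀)
u* = 0.4 × 7.47 / ln(10.0/0.642) = 0.4 × 7.47 / 2.7458
   = 2.9880 / 2.7458 = 1.0882 m/s

u* ≈ 1.09 m/s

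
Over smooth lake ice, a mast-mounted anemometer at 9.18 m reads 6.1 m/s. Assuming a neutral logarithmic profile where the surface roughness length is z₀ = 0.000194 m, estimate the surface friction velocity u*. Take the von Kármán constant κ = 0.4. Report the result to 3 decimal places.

Log law: V(z) = (u*/κ) · ln(z/z₀) ⇒ u* = κ · V / ln(z/z₀)
u* = 0.4 × 6.1 / ln(9.18/0.000194) = 0.4 × 6.1 / 10.7647
   = 2.4400 / 10.7647 = 0.2267 m/s

u* ≈ 0.227 m/s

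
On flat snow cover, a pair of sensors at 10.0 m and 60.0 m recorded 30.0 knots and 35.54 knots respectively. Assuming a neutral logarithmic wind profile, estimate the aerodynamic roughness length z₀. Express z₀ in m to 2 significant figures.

z₀ ≈ 0.00061 m

Log law: V(z) ∝ ln(z/z₀). With r = V₁/V₂ = 30.0/35.54 = 0.84412,
r · ln(z₂/z₀) = ln(z₁/z₀) ⇒ ln z₀ = (ln z₁ − r·ln z₂)/(1 − r)
ln z₀ = (2.30259 − 0.84412×4.09434) / 0.15588 = -7.4001
z₀ = exp(-7.4001) = 0.0006112 m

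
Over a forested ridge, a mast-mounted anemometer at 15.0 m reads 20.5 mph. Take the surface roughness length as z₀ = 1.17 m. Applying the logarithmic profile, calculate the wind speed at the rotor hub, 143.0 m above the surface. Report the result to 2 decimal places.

Log law: V(z) ∝ ln(z/z₀), so V₂/V₁ = ln(z₂/z₀) / ln(z₁/z₀).
ln(143.0/1.17) = 4.8058, ln(15.0/1.17) = 2.5510
V₂ = 20.5 × 4.8058/2.5510 = 20.5 × 1.8839 = 38.6193 mph

38.62 mph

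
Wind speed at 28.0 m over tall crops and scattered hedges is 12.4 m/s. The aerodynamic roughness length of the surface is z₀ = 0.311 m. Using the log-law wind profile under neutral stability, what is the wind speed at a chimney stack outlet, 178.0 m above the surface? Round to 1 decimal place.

17.5 m/s

Log law: V(z) ∝ ln(z/z₀), so V₂/V₁ = ln(z₂/z₀) / ln(z₁/z₀).
ln(178.0/0.311) = 6.3497, ln(28.0/0.311) = 4.5002
V₂ = 12.4 × 6.3497/4.5002 = 12.4 × 1.4110 = 17.4964 m/s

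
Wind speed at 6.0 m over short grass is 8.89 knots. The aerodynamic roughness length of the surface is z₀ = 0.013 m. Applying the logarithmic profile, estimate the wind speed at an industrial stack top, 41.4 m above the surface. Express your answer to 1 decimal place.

11.7 knots

Log law: V(z) ∝ ln(z/z₀), so V₂/V₁ = ln(z₂/z₀) / ln(z₁/z₀).
ln(41.4/0.013) = 8.0661, ln(6.0/0.013) = 6.1346
V₂ = 8.89 × 8.0661/6.1346 = 8.89 × 1.3149 = 11.6891 knots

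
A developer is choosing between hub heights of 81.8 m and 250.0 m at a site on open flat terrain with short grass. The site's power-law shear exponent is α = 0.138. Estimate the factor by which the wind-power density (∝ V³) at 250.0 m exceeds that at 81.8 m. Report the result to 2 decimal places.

Speed ratio: V_B/V_A = (z_B/z_A)^α = (250.0/81.8)^0.138 = (3.0562)^0.138 = 1.16669
Power-density ratio: P_B/P_A = (V_B/V_A)³ = (1.16669)³ = 1.58806

1.59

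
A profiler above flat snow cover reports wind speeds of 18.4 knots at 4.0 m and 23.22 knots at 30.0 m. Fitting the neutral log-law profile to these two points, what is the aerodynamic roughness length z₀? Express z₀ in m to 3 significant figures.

Log law: V(z) ∝ ln(z/z₀). With r = V₁/V₂ = 18.4/23.22 = 0.79242,
r · ln(z₂/z₀) = ln(z₁/z₀) ⇒ ln z₀ = (ln z₁ − r·ln z₂)/(1 − r)
ln z₀ = (1.38629 − 0.79242×3.40120) / 0.20758 = -6.3055
z₀ = exp(-6.3055) = 0.001826 m

z₀ ≈ 0.00183 m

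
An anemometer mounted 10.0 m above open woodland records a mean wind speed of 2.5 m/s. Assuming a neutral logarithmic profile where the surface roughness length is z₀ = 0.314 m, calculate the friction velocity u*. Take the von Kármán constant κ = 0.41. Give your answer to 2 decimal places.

u* ≈ 0.30 m/s

Log law: V(z) = (u*/κ) · ln(z/z₀) ⇒ u* = κ · V / ln(z/z₀)
u* = 0.41 × 2.5 / ln(10.0/0.314) = 0.41 × 2.5 / 3.4609
   = 1.0250 / 3.4609 = 0.2962 m/s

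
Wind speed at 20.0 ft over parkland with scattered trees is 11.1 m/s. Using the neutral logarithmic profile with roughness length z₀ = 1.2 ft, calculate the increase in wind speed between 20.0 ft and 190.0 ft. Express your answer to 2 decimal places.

8.88 m/s

Log law: V₂ = V₁ · ln(z₂/z₀)/ln(z₁/z₀) = 11.1 × 5.0647/2.8134 = 19.9822 m/s
ΔV = 19.9822 − 11.1 = 8.8822 m/s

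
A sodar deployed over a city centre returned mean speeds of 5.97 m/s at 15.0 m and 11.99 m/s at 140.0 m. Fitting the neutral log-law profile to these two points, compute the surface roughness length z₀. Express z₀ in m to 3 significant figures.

z₀ ≈ 1.64 m

Log law: V(z) ∝ ln(z/z₀). With r = V₁/V₂ = 5.97/11.99 = 0.49791,
r · ln(z₂/z₀) = ln(z₁/z₀) ⇒ ln z₀ = (ln z₁ − r·ln z₂)/(1 − r)
ln z₀ = (2.70805 − 0.49791×4.94164) / 0.50209 = 0.4930
z₀ = exp(0.4930) = 1.637 m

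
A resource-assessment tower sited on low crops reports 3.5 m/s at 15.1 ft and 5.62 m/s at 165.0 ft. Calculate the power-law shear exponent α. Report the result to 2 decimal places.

α ≈ 0.20

Power law: V₂/V₁ = (z₂/z₁)^α ⇒ α = ln(V₂/V₁) / ln(z₂/z₁)
α = ln(5.62/3.5) / ln(165.0/15.1) = ln(1.6057) / ln(10.9272)
  = 0.47357 / 2.39125 = 0.19804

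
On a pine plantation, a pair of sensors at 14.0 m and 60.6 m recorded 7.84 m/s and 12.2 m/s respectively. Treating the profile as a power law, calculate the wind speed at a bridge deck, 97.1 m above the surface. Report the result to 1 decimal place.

First find α: α = ln(V₂/V₁)/ln(z₂/z₁) = ln(12.2/7.84)/ln(60.6/14.0) = 0.44220/1.46524 = 0.3018
Extrapolate from 60.6 m to 97.1 m: V₃ = 12.2 × (97.1/60.6)^0.3018 = 12.2 × 1.1529 = 14.0654 m/s

14.1 m/s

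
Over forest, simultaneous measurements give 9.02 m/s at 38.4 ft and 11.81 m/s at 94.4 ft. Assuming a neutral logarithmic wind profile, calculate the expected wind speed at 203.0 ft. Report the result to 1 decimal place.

14.2 m/s

Log law: V ∝ ln(z/z₀). From the pair, with r = V₁/V₂ = 0.76376,
ln z₀ = (ln z₁ − r·ln z₂)/(1 − r) = (3.6481 − 0.76376×4.5475)/0.23624 = 0.7400 → z₀ = 2.096 ft
V₃ = V₁ · ln(z₃/z₀)/ln(z₁/z₀) = 9.02 × 4.5732/2.9080 = 14.1849 m/s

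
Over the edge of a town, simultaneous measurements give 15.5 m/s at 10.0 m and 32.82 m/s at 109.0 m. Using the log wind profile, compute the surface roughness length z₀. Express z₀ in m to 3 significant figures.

z₀ ≈ 1.18 m

Log law: V(z) ∝ ln(z/z₀). With r = V₁/V₂ = 15.5/32.82 = 0.47227,
r · ln(z₂/z₀) = ln(z₁/z₀) ⇒ ln z₀ = (ln z₁ − r·ln z₂)/(1 − r)
ln z₀ = (2.30259 − 0.47227×4.69135) / 0.52773 = 0.1648
z₀ = exp(0.1648) = 1.179 m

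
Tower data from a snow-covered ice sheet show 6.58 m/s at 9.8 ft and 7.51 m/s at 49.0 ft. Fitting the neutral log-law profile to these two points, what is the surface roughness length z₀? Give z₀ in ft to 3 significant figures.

Log law: V(z) ∝ ln(z/z₀). With r = V₁/V₂ = 6.58/7.51 = 0.87617,
r · ln(z₂/z₀) = ln(z₁/z₀) ⇒ ln z₀ = (ln z₁ − r·ln z₂)/(1 − r)
ln z₀ = (2.28238 − 0.87617×3.89182) / 0.12383 = -9.1048
z₀ = exp(-9.1048) = 0.0001111 ft

z₀ ≈ 0.000111 ft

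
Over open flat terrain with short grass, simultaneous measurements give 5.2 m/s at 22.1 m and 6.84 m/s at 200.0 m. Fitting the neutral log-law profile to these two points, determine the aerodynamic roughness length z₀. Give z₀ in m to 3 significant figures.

Log law: V(z) ∝ ln(z/z₀). With r = V₁/V₂ = 5.2/6.84 = 0.76023,
r · ln(z₂/z₀) = ln(z₁/z₀) ⇒ ln z₀ = (ln z₁ − r·ln z₂)/(1 − r)
ln z₀ = (3.09558 − 0.76023×5.29832) / 0.23977 = -3.8887
z₀ = exp(-3.8887) = 0.02047 m

z₀ ≈ 0.0205 m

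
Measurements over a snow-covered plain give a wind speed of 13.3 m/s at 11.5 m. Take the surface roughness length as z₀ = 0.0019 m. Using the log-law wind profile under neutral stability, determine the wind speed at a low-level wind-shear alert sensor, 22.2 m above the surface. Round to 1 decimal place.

Log law: V(z) ∝ ln(z/z₀), so V₂/V₁ = ln(z₂/z₀) / ln(z₁/z₀).
ln(22.2/0.0019) = 9.3660, ln(11.5/0.0019) = 8.7082
V₂ = 13.3 × 9.3660/8.7082 = 13.3 × 1.0755 = 14.3046 m/s

14.3 m/s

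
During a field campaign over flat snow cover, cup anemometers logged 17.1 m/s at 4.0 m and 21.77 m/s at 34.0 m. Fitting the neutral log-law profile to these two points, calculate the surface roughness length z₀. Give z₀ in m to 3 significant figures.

z₀ ≈ 0.00158 m

Log law: V(z) ∝ ln(z/z₀). With r = V₁/V₂ = 17.1/21.77 = 0.78548,
r · ln(z₂/z₀) = ln(z₁/z₀) ⇒ ln z₀ = (ln z₁ − r·ln z₂)/(1 − r)
ln z₀ = (1.38629 − 0.78548×3.52636) / 0.21452 = -6.4499
z₀ = exp(-6.4499) = 0.001581 m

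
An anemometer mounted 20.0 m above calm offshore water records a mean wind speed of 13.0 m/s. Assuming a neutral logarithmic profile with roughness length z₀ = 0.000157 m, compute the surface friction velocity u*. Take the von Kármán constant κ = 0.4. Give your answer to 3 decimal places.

Log law: V(z) = (u*/κ) · ln(z/z₀) ⇒ u* = κ · V / ln(z/z₀)
u* = 0.4 × 13.0 / ln(20.0/0.000157) = 0.4 × 13.0 / 11.7550
   = 5.2000 / 11.7550 = 0.4424 m/s

u* ≈ 0.442 m/s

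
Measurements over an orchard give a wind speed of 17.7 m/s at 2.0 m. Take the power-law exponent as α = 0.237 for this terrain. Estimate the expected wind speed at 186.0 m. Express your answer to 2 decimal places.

Power-law profile: V₂ = V₁ · (z₂/z₁)^α
V₂ = 17.7 × (186.0/2.0)^0.237 = 17.7 × (93.0000)^0.237
    = 17.7 × 2.9277 = 51.8208 m/s

51.82 m/s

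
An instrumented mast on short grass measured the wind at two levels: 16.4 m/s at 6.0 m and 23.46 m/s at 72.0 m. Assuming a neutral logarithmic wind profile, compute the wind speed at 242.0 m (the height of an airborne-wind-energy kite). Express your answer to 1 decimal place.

Log law: V ∝ ln(z/z₀). From the pair, with r = V₁/V₂ = 0.69906,
ln z₀ = (ln z₁ − r·ln z₂)/(1 − r) = (1.7918 − 0.69906×4.2767)/0.30094 = -3.9805 → z₀ = 0.01868 m
V₃ = V₁ · ln(z₃/z₀)/ln(z₁/z₀) = 16.4 × 9.4695/5.7723 = 26.9042 m/s

26.9 m/s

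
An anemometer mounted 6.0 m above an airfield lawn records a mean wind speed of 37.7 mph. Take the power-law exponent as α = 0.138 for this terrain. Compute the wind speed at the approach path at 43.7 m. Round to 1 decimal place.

49.6 mph

Power-law profile: V₂ = V₁ · (z₂/z₁)^α
V₂ = 37.7 × (43.7/6.0)^0.138 = 37.7 × (7.2833)^0.138
    = 37.7 × 1.3152 = 49.5842 mph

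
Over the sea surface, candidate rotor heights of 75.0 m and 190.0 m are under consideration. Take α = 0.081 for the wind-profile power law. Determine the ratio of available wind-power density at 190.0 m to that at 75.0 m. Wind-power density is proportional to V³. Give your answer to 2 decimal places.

1.25

Speed ratio: V_B/V_A = (z_B/z_A)^α = (190.0/75.0)^0.081 = (2.5333)^0.081 = 1.07820
Power-density ratio: P_B/P_A = (V_B/V_A)³ = (1.07820)³ = 1.25342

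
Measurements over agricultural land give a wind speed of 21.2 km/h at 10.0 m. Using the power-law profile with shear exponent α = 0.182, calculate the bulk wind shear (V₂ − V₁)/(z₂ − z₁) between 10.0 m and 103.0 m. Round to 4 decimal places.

0.1205 km/h/m

Power law: V₂ = V₁ · (z₂/z₁)^α = 21.2 × (10.3000)^0.182 = 32.4095 km/h
ΔV/Δz = (32.4095 − 21.2)/(103.0 − 10.0) = 11.2095/93.0000 = 0.12053 km/h/m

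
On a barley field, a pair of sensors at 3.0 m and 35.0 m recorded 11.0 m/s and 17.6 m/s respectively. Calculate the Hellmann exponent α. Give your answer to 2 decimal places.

α ≈ 0.19

Power law: V₂/V₁ = (z₂/z₁)^α ⇒ α = ln(V₂/V₁) / ln(z₂/z₁)
α = ln(17.6/11.0) / ln(35.0/3.0) = ln(1.6000) / ln(11.6667)
  = 0.47000 / 2.45674 = 0.19131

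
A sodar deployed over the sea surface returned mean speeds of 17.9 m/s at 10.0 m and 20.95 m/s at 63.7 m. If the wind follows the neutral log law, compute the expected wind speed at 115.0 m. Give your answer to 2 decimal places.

21.92 m/s

Log law: V ∝ ln(z/z₀). From the pair, with r = V₁/V₂ = 0.85442,
ln z₀ = (ln z₁ − r·ln z₂)/(1 − r) = (2.3026 − 0.85442×4.1542)/0.14558 = -8.5642 → z₀ = 0.0001908 m
V₃ = V₁ · ln(z₃/z₀)/ln(z₁/z₀) = 17.9 × 13.3091/10.8668 = 21.9231 m/s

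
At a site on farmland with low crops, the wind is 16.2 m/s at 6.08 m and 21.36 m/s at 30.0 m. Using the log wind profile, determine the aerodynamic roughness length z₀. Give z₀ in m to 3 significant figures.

z₀ ≈ 0.0405 m

Log law: V(z) ∝ ln(z/z₀). With r = V₁/V₂ = 16.2/21.36 = 0.75843,
r · ln(z₂/z₀) = ln(z₁/z₀) ⇒ ln z₀ = (ln z₁ − r·ln z₂)/(1 − r)
ln z₀ = (1.80500 − 0.75843×3.40120) / 0.24157 = -3.2063
z₀ = exp(-3.2063) = 0.04051 m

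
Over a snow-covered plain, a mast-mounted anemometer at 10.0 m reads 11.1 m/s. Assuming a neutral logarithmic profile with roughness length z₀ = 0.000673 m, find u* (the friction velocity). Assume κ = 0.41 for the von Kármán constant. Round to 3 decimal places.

u* ≈ 0.474 m/s

Log law: V(z) = (u*/κ) · ln(z/z₀) ⇒ u* = κ · V / ln(z/z₀)
u* = 0.41 × 11.1 / ln(10.0/0.000673) = 0.41 × 11.1 / 9.6064
   = 4.5510 / 9.6064 = 0.4737 m/s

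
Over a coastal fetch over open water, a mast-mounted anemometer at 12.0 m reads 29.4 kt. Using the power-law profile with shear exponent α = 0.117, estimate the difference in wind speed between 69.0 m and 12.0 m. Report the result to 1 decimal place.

Power law: V₂ = V₁ · (z₂/z₁)^α = 29.4 × (5.7500)^0.117 = 36.0768 kt
ΔV = 36.0768 − 29.4 = 6.6768 kt

6.7 kt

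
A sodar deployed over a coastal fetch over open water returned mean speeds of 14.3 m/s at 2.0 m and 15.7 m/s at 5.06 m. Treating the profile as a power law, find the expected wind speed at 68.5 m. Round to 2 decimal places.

First find α: α = ln(V₂/V₁)/ln(z₂/z₁) = ln(15.7/14.3)/ln(5.06/2.0) = 0.09340/0.92822 = 0.1006
Extrapolate from 5.06 m to 68.5 m: V₃ = 15.7 × (68.5/5.06)^0.1006 = 15.7 × 1.2998 = 20.4061 m/s

20.41 m/s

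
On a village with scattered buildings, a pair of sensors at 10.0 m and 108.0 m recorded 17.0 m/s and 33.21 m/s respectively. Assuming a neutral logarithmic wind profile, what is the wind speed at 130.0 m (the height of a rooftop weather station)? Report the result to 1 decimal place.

Log law: V ∝ ln(z/z₀). From the pair, with r = V₁/V₂ = 0.51189,
ln z₀ = (ln z₁ − r·ln z₂)/(1 − r) = (2.3026 − 0.51189×4.6821)/0.48811 = -0.1929 → z₀ = 0.8245 m
V₃ = V₁ · ln(z₃/z₀)/ln(z₁/z₀) = 17.0 × 5.0605/2.4955 = 34.4730 m/s

34.5 m/s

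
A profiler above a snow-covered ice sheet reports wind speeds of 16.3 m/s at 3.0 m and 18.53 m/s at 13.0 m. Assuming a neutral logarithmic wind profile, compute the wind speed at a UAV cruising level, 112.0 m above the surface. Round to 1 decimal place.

21.8 m/s

Log law: V ∝ ln(z/z₀). From the pair, with r = V₁/V₂ = 0.87965,
ln z₀ = (ln z₁ − r·ln z₂)/(1 − r) = (1.0986 − 0.87965×2.5649)/0.12035 = -9.6195 → z₀ = 0.00006642 m
V₃ = V₁ · ln(z₃/z₀)/ln(z₁/z₀) = 16.3 × 14.3380/10.7181 = 21.8051 m/s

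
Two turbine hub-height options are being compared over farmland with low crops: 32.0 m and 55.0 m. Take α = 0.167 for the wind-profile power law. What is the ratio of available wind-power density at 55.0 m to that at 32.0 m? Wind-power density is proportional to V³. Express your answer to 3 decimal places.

Speed ratio: V_B/V_A = (z_B/z_A)^α = (55.0/32.0)^0.167 = (1.7188)^0.167 = 1.09466
Power-density ratio: P_B/P_A = (V_B/V_A)³ = (1.09466)³ = 1.31172

1.312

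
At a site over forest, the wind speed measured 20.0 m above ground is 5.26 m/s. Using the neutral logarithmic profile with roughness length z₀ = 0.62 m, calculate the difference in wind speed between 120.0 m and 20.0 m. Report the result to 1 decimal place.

Log law: V₂ = V₁ · ln(z₂/z₀)/ln(z₁/z₀) = 5.26 × 5.2655/3.4738 = 7.9731 m/s
ΔV = 7.9731 − 5.26 = 2.7131 m/s

2.7 m/s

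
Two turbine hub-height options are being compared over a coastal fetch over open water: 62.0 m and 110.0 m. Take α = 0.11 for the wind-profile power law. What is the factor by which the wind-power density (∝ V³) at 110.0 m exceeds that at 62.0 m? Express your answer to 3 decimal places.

Speed ratio: V_B/V_A = (z_B/z_A)^α = (110.0/62.0)^0.11 = (1.7742)^0.11 = 1.06510
Power-density ratio: P_B/P_A = (V_B/V_A)³ = (1.06510)³ = 1.20829

1.208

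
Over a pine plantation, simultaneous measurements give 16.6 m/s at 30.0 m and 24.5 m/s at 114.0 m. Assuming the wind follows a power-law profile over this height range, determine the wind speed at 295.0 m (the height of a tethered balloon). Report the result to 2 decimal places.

First find α: α = ln(V₂/V₁)/ln(z₂/z₁) = ln(24.5/16.6)/ln(114.0/30.0) = 0.38927/1.33500 = 0.2916
Extrapolate from 114.0 m to 295.0 m: V₃ = 24.5 × (295.0/114.0)^0.2916 = 24.5 × 1.3195 = 32.3272 m/s

32.33 m/s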